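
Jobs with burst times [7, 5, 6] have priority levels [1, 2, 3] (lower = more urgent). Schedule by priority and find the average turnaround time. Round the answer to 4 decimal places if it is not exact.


Sort by priority (ascending = highest first):
Order: [(1, 7), (2, 5), (3, 6)]
Completion times:
  Priority 1, burst=7, C=7
  Priority 2, burst=5, C=12
  Priority 3, burst=6, C=18
Average turnaround = 37/3 = 12.3333

12.3333


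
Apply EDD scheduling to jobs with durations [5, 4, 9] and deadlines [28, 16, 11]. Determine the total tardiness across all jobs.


Sort by due date (EDD order): [(9, 11), (4, 16), (5, 28)]
Compute completion times and tardiness:
  Job 1: p=9, d=11, C=9, tardiness=max(0,9-11)=0
  Job 2: p=4, d=16, C=13, tardiness=max(0,13-16)=0
  Job 3: p=5, d=28, C=18, tardiness=max(0,18-28)=0
Total tardiness = 0

0


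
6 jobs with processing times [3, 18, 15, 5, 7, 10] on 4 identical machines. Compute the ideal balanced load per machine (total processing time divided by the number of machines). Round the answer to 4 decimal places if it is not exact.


Total processing time = 3 + 18 + 15 + 5 + 7 + 10 = 58
Number of machines = 4
Ideal balanced load = 58 / 4 = 14.5

14.5


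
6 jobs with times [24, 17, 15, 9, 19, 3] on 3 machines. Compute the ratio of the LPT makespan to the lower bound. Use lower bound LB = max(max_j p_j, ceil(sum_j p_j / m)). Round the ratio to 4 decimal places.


LPT order: [24, 19, 17, 15, 9, 3]
Machine loads after assignment: [27, 28, 32]
LPT makespan = 32
Lower bound = max(max_job, ceil(total/3)) = max(24, 29) = 29
Ratio = 32 / 29 = 1.1034

1.1034


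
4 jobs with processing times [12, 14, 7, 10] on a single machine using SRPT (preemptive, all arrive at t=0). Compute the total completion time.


Since all jobs arrive at t=0, SRPT equals SPT ordering.
SPT order: [7, 10, 12, 14]
Completion times:
  Job 1: p=7, C=7
  Job 2: p=10, C=17
  Job 3: p=12, C=29
  Job 4: p=14, C=43
Total completion time = 7 + 17 + 29 + 43 = 96

96


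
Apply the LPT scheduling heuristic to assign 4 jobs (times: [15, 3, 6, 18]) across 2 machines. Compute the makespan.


Sort jobs in decreasing order (LPT): [18, 15, 6, 3]
Assign each job to the least loaded machine:
  Machine 1: jobs [18, 3], load = 21
  Machine 2: jobs [15, 6], load = 21
Makespan = max load = 21

21


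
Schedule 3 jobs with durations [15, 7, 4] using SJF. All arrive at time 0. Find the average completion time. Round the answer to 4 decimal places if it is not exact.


SJF order (ascending): [4, 7, 15]
Completion times:
  Job 1: burst=4, C=4
  Job 2: burst=7, C=11
  Job 3: burst=15, C=26
Average completion = 41/3 = 13.6667

13.6667


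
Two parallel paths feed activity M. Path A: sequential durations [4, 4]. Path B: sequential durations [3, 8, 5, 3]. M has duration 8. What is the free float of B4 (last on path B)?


ES(B4) = sum of predecessors on chain B = 16
EF(B4) = ES + duration = 16 + 3 = 19
Successor of B4 is M. ES(M) = max(sum(A), sum(B)) = max(8, 19) = 19
Free float = ES(successor) - EF(current) = 19 - 19 = 0

0


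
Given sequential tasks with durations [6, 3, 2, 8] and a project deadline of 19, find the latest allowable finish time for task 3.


LF(activity 3) = deadline - sum of successor durations
Successors: activities 4 through 4 with durations [8]
Sum of successor durations = 8
LF = 19 - 8 = 11

11


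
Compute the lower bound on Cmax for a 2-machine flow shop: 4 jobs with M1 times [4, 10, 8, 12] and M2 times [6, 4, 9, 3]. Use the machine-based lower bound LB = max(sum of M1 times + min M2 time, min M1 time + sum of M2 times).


LB1 = sum(M1 times) + min(M2 times) = 34 + 3 = 37
LB2 = min(M1 times) + sum(M2 times) = 4 + 22 = 26
Lower bound = max(LB1, LB2) = max(37, 26) = 37

37


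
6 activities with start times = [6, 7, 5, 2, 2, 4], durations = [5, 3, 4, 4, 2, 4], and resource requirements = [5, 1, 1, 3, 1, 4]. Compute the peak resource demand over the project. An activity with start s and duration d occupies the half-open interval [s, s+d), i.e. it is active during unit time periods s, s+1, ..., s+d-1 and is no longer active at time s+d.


Each activity i is active on [start_i, start_i + duration_i).
Compute total resource usage per time slot:
  t=0: active resources = [], total = 0
  t=1: active resources = [], total = 0
  t=2: active resources = [3, 1], total = 4
  t=3: active resources = [3, 1], total = 4
  t=4: active resources = [3, 4], total = 7
  t=5: active resources = [1, 3, 4], total = 8
  t=6: active resources = [5, 1, 4], total = 10
  t=7: active resources = [5, 1, 1, 4], total = 11
  t=8: active resources = [5, 1, 1], total = 7
  t=9: active resources = [5, 1], total = 6
  t=10: active resources = [5], total = 5
Peak resource demand = 11

11


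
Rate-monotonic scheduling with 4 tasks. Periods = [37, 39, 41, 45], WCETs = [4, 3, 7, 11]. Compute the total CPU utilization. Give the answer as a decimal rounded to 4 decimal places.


Compute individual utilizations (exact fractions):
  Task 1: C/T = 4/37 (approx. 0.1081)
  Task 2: C/T = 3/39 = 1/13 (approx. 0.0769)
  Task 3: C/T = 7/41 (approx. 0.1707)
  Task 4: C/T = 11/45 (approx. 0.2444)
Total utilization U = 4/37 + 1/13 + 7/41 + 11/45 = 532651/887445
Rounded to 4 decimal places: U = 0.6002
RM (Liu & Layland) bound for 4 tasks = 0.756828; compare with U = 532651/887445 (approx. 0.600207)
U <= bound, so schedulable by RM sufficient condition.

0.6002


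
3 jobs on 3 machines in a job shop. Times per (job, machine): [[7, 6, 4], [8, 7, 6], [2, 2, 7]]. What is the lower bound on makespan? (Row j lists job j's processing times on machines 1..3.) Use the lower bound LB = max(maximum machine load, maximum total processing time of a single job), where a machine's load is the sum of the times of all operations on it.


Machine loads:
  Machine 1: 7 + 8 + 2 = 17
  Machine 2: 6 + 7 + 2 = 15
  Machine 3: 4 + 6 + 7 = 17
Max machine load = 17
Job totals:
  Job 1: 17
  Job 2: 21
  Job 3: 11
Max job total = 21
Lower bound = max(17, 21) = 21

21


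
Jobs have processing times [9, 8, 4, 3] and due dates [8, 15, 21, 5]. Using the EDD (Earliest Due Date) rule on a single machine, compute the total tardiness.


Sort by due date (EDD order): [(3, 5), (9, 8), (8, 15), (4, 21)]
Compute completion times and tardiness:
  Job 1: p=3, d=5, C=3, tardiness=max(0,3-5)=0
  Job 2: p=9, d=8, C=12, tardiness=max(0,12-8)=4
  Job 3: p=8, d=15, C=20, tardiness=max(0,20-15)=5
  Job 4: p=4, d=21, C=24, tardiness=max(0,24-21)=3
Total tardiness = 12

12


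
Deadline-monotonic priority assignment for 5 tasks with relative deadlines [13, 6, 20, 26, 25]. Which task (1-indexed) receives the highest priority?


Sort tasks by relative deadline (ascending):
  Task 2: deadline = 6
  Task 1: deadline = 13
  Task 3: deadline = 20
  Task 5: deadline = 25
  Task 4: deadline = 26
Priority order (highest first): [2, 1, 3, 5, 4]
Highest priority task = 2

2


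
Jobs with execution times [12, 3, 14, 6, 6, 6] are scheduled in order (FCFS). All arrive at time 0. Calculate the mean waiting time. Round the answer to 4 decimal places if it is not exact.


FCFS order (as given): [12, 3, 14, 6, 6, 6]
Waiting times:
  Job 1: wait = 0
  Job 2: wait = 12
  Job 3: wait = 15
  Job 4: wait = 29
  Job 5: wait = 35
  Job 6: wait = 41
Sum of waiting times = 132
Average waiting time = 132/6 = 22.0

22.0


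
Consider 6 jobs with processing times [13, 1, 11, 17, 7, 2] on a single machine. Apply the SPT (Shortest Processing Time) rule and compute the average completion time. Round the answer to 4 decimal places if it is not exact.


Sort jobs by processing time (SPT order): [1, 2, 7, 11, 13, 17]
Compute completion times sequentially:
  Job 1: processing = 1, completes at 1
  Job 2: processing = 2, completes at 3
  Job 3: processing = 7, completes at 10
  Job 4: processing = 11, completes at 21
  Job 5: processing = 13, completes at 34
  Job 6: processing = 17, completes at 51
Sum of completion times = 120
Average completion time = 120/6 = 20.0

20.0


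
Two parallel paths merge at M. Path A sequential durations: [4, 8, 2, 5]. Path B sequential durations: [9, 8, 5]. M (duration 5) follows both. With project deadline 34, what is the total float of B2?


Forward pass: ES(B2) = sum of predecessors on chain B = 9
EF = ES + duration = 9 + 8 = 17
Backward pass: LF(M) = deadline = 34; LS(M) = 34 - 5 = 29
LF(B2) = LS(M) - sum(successors on chain B) = 29 - 5 = 24
LS = LF - duration = 24 - 8 = 16
Total float = LS - ES = 16 - 9 = 7

7


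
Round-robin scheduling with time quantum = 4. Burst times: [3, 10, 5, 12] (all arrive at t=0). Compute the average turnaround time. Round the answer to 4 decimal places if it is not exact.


Time quantum = 4
Execution trace:
  J1 runs 3 units, time = 3
  J2 runs 4 units, time = 7
  J3 runs 4 units, time = 11
  J4 runs 4 units, time = 15
  J2 runs 4 units, time = 19
  J3 runs 1 units, time = 20
  J4 runs 4 units, time = 24
  J2 runs 2 units, time = 26
  J4 runs 4 units, time = 30
Finish times: [3, 26, 20, 30]
Average turnaround = 79/4 = 19.75

19.75


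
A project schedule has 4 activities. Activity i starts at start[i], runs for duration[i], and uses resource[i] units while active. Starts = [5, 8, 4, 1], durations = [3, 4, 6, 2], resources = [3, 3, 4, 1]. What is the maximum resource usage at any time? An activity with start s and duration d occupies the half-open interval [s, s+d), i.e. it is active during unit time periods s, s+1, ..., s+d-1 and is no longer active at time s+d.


Each activity i is active on [start_i, start_i + duration_i).
Compute total resource usage per time slot:
  t=0: active resources = [], total = 0
  t=1: active resources = [1], total = 1
  t=2: active resources = [1], total = 1
  t=3: active resources = [], total = 0
  t=4: active resources = [4], total = 4
  t=5: active resources = [3, 4], total = 7
  t=6: active resources = [3, 4], total = 7
  t=7: active resources = [3, 4], total = 7
  t=8: active resources = [3, 4], total = 7
  t=9: active resources = [3, 4], total = 7
  t=10: active resources = [3], total = 3
  t=11: active resources = [3], total = 3
Peak resource demand = 7

7


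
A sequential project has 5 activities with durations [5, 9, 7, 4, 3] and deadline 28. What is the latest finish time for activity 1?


LF(activity 1) = deadline - sum of successor durations
Successors: activities 2 through 5 with durations [9, 7, 4, 3]
Sum of successor durations = 23
LF = 28 - 23 = 5

5


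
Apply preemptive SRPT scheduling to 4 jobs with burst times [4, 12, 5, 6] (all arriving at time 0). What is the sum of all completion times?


Since all jobs arrive at t=0, SRPT equals SPT ordering.
SPT order: [4, 5, 6, 12]
Completion times:
  Job 1: p=4, C=4
  Job 2: p=5, C=9
  Job 3: p=6, C=15
  Job 4: p=12, C=27
Total completion time = 4 + 9 + 15 + 27 = 55

55


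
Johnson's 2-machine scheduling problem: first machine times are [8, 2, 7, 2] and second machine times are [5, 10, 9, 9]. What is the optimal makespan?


Apply Johnson's rule:
  Group 1 (a <= b): [(2, 2, 10), (4, 2, 9), (3, 7, 9)]
  Group 2 (a > b): [(1, 8, 5)]
Optimal job order: [2, 4, 3, 1]
Schedule:
  Job 2: M1 done at 2, M2 done at 12
  Job 4: M1 done at 4, M2 done at 21
  Job 3: M1 done at 11, M2 done at 30
  Job 1: M1 done at 19, M2 done at 35
Makespan = 35

35


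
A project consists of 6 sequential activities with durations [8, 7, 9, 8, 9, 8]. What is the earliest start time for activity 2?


Activity 2 starts after activities 1 through 1 complete.
Predecessor durations: [8]
ES = 8 = 8

8


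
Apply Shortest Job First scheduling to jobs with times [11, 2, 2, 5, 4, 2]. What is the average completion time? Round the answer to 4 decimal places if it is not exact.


SJF order (ascending): [2, 2, 2, 4, 5, 11]
Completion times:
  Job 1: burst=2, C=2
  Job 2: burst=2, C=4
  Job 3: burst=2, C=6
  Job 4: burst=4, C=10
  Job 5: burst=5, C=15
  Job 6: burst=11, C=26
Average completion = 63/6 = 10.5

10.5


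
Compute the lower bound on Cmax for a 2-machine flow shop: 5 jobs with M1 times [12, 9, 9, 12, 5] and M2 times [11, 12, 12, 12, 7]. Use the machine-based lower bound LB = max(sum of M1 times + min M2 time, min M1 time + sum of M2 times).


LB1 = sum(M1 times) + min(M2 times) = 47 + 7 = 54
LB2 = min(M1 times) + sum(M2 times) = 5 + 54 = 59
Lower bound = max(LB1, LB2) = max(54, 59) = 59

59


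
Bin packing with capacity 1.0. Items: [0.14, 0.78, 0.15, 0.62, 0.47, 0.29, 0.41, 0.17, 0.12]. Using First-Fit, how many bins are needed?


Place items sequentially using First-Fit:
  Item 0.14 -> new Bin 1
  Item 0.78 -> Bin 1 (now 0.92)
  Item 0.15 -> new Bin 2
  Item 0.62 -> Bin 2 (now 0.77)
  Item 0.47 -> new Bin 3
  Item 0.29 -> Bin 3 (now 0.76)
  Item 0.41 -> new Bin 4
  Item 0.17 -> Bin 2 (now 0.94)
  Item 0.12 -> Bin 3 (now 0.88)
Total bins used = 4

4


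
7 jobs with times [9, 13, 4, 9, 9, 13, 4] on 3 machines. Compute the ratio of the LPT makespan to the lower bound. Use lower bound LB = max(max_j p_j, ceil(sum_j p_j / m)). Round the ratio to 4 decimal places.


LPT order: [13, 13, 9, 9, 9, 4, 4]
Machine loads after assignment: [22, 21, 18]
LPT makespan = 22
Lower bound = max(max_job, ceil(total/3)) = max(13, 21) = 21
Ratio = 22 / 21 = 1.0476

1.0476


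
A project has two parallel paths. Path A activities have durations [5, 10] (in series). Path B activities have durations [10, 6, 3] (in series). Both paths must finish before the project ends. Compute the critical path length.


Path A total = 5 + 10 = 15
Path B total = 10 + 6 + 3 = 19
Critical path = longest path = max(15, 19) = 19

19


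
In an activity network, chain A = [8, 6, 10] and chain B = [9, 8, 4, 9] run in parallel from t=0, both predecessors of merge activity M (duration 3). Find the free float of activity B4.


ES(B4) = sum of predecessors on chain B = 21
EF(B4) = ES + duration = 21 + 9 = 30
Successor of B4 is M. ES(M) = max(sum(A), sum(B)) = max(24, 30) = 30
Free float = ES(successor) - EF(current) = 30 - 30 = 0

0


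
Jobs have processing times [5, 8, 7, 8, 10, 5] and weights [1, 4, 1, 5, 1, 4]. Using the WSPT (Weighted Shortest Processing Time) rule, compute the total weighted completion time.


Compute p/w ratios and sort ascending (WSPT): [(5, 4), (8, 5), (8, 4), (5, 1), (7, 1), (10, 1)]
Compute weighted completion times:
  Job (p=5,w=4): C=5, w*C=4*5=20
  Job (p=8,w=5): C=13, w*C=5*13=65
  Job (p=8,w=4): C=21, w*C=4*21=84
  Job (p=5,w=1): C=26, w*C=1*26=26
  Job (p=7,w=1): C=33, w*C=1*33=33
  Job (p=10,w=1): C=43, w*C=1*43=43
Total weighted completion time = 271

271


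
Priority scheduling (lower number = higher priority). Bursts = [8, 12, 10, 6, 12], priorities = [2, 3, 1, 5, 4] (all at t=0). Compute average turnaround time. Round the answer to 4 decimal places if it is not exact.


Sort by priority (ascending = highest first):
Order: [(1, 10), (2, 8), (3, 12), (4, 12), (5, 6)]
Completion times:
  Priority 1, burst=10, C=10
  Priority 2, burst=8, C=18
  Priority 3, burst=12, C=30
  Priority 4, burst=12, C=42
  Priority 5, burst=6, C=48
Average turnaround = 148/5 = 29.6

29.6


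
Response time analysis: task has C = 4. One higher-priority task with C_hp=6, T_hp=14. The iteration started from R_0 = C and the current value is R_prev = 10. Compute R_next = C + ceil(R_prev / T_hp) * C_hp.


R_next = C + ceil(R_prev / T_hp) * C_hp
ceil(10 / 14) = ceil(0.7143) = 1
Interference = 1 * 6 = 6
R_next = 4 + 6 = 10
R_next = R_prev, so the iteration has converged (response time = 10).

10


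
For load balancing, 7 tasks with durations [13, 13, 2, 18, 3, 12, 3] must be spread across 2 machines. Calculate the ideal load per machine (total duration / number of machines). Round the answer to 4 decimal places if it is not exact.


Total processing time = 13 + 13 + 2 + 18 + 3 + 12 + 3 = 64
Number of machines = 2
Ideal balanced load = 64 / 2 = 32.0

32.0


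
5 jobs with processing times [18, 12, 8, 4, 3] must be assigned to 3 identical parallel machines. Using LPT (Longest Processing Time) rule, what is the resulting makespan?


Sort jobs in decreasing order (LPT): [18, 12, 8, 4, 3]
Assign each job to the least loaded machine:
  Machine 1: jobs [18], load = 18
  Machine 2: jobs [12, 3], load = 15
  Machine 3: jobs [8, 4], load = 12
Makespan = max load = 18

18


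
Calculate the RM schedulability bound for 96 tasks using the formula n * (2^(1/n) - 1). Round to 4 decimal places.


Compute 2^(1/96) = 1.0072464122
Subtract 1: 1.0072464122 - 1 = 0.0072464122
Multiply by n: 96 * 0.0072464122 = 0.6956555712
Round to 4 dp: 0.6957

0.6957


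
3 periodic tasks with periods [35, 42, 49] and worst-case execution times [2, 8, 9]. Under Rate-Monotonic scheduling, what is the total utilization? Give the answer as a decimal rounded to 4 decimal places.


Compute individual utilizations (exact fractions):
  Task 1: C/T = 2/35 (approx. 0.0571)
  Task 2: C/T = 8/42 = 4/21 (approx. 0.1905)
  Task 3: C/T = 9/49 (approx. 0.1837)
Total utilization U = 2/35 + 4/21 + 9/49 = 317/735
Rounded to 4 decimal places: U = 0.4313
RM (Liu & Layland) bound for 3 tasks = 0.779763; compare with U = 317/735 (approx. 0.431293)
U <= bound, so schedulable by RM sufficient condition.

0.4313


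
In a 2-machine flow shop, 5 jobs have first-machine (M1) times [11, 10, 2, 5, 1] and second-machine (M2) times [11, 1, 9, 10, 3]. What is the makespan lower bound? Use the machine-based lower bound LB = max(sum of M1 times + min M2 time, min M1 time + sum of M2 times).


LB1 = sum(M1 times) + min(M2 times) = 29 + 1 = 30
LB2 = min(M1 times) + sum(M2 times) = 1 + 34 = 35
Lower bound = max(LB1, LB2) = max(30, 35) = 35

35


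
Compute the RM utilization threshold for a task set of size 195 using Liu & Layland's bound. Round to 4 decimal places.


Compute 2^(1/195) = 1.0035609260
Subtract 1: 1.0035609260 - 1 = 0.0035609260
Multiply by n: 195 * 0.0035609260 = 0.6943805700
Round to 4 dp: 0.6944

0.6944


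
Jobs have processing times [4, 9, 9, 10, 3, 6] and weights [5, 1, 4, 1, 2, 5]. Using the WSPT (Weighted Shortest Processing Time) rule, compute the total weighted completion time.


Compute p/w ratios and sort ascending (WSPT): [(4, 5), (6, 5), (3, 2), (9, 4), (9, 1), (10, 1)]
Compute weighted completion times:
  Job (p=4,w=5): C=4, w*C=5*4=20
  Job (p=6,w=5): C=10, w*C=5*10=50
  Job (p=3,w=2): C=13, w*C=2*13=26
  Job (p=9,w=4): C=22, w*C=4*22=88
  Job (p=9,w=1): C=31, w*C=1*31=31
  Job (p=10,w=1): C=41, w*C=1*41=41
Total weighted completion time = 256

256


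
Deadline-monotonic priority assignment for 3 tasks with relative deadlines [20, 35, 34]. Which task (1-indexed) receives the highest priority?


Sort tasks by relative deadline (ascending):
  Task 1: deadline = 20
  Task 3: deadline = 34
  Task 2: deadline = 35
Priority order (highest first): [1, 3, 2]
Highest priority task = 1

1


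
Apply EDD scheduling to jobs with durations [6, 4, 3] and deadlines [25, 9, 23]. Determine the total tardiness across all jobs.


Sort by due date (EDD order): [(4, 9), (3, 23), (6, 25)]
Compute completion times and tardiness:
  Job 1: p=4, d=9, C=4, tardiness=max(0,4-9)=0
  Job 2: p=3, d=23, C=7, tardiness=max(0,7-23)=0
  Job 3: p=6, d=25, C=13, tardiness=max(0,13-25)=0
Total tardiness = 0

0


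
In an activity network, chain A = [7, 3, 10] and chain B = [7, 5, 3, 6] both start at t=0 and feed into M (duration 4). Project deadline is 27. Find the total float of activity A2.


Forward pass: ES(A2) = sum of predecessors on chain A = 7
EF = ES + duration = 7 + 3 = 10
Backward pass: LF(M) = deadline = 27; LS(M) = 27 - 4 = 23
LF(A2) = LS(M) - sum(successors on chain A) = 23 - 10 = 13
LS = LF - duration = 13 - 3 = 10
Total float = LS - ES = 10 - 7 = 3

3


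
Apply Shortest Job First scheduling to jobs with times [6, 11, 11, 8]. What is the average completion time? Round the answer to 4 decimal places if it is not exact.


SJF order (ascending): [6, 8, 11, 11]
Completion times:
  Job 1: burst=6, C=6
  Job 2: burst=8, C=14
  Job 3: burst=11, C=25
  Job 4: burst=11, C=36
Average completion = 81/4 = 20.25

20.25


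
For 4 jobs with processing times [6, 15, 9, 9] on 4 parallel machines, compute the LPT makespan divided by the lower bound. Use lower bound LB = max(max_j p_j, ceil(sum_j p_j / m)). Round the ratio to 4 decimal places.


LPT order: [15, 9, 9, 6]
Machine loads after assignment: [15, 9, 9, 6]
LPT makespan = 15
Lower bound = max(max_job, ceil(total/4)) = max(15, 10) = 15
Ratio = 15 / 15 = 1.0

1.0


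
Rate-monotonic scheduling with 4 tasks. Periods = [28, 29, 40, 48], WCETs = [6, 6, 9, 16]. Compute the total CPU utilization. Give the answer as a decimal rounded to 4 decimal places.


Compute individual utilizations (exact fractions):
  Task 1: C/T = 6/28 = 3/14 (approx. 0.2143)
  Task 2: C/T = 6/29 (approx. 0.2069)
  Task 3: C/T = 9/40 (approx. 0.225)
  Task 4: C/T = 16/48 = 1/3 (approx. 0.3333)
Total utilization U = 3/14 + 6/29 + 9/40 + 1/3 = 23861/24360
Rounded to 4 decimal places: U = 0.9795
RM (Liu & Layland) bound for 4 tasks = 0.756828; compare with U = 23861/24360 (approx. 0.979516)
bound < U <= 1, so the RM sufficient condition is not met (inconclusive; an exact test such as response-time analysis is needed).

0.9795


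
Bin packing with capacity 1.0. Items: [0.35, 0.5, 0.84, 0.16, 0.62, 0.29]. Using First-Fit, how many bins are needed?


Place items sequentially using First-Fit:
  Item 0.35 -> new Bin 1
  Item 0.5 -> Bin 1 (now 0.85)
  Item 0.84 -> new Bin 2
  Item 0.16 -> Bin 2 (now 1.0)
  Item 0.62 -> new Bin 3
  Item 0.29 -> Bin 3 (now 0.91)
Total bins used = 3

3


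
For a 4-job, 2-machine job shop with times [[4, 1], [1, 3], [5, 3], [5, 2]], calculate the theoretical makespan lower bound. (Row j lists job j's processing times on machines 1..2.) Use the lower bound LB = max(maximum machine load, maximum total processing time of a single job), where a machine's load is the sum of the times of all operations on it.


Machine loads:
  Machine 1: 4 + 1 + 5 + 5 = 15
  Machine 2: 1 + 3 + 3 + 2 = 9
Max machine load = 15
Job totals:
  Job 1: 5
  Job 2: 4
  Job 3: 8
  Job 4: 7
Max job total = 8
Lower bound = max(15, 8) = 15

15


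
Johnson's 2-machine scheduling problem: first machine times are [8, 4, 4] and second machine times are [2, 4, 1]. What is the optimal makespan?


Apply Johnson's rule:
  Group 1 (a <= b): [(2, 4, 4)]
  Group 2 (a > b): [(1, 8, 2), (3, 4, 1)]
Optimal job order: [2, 1, 3]
Schedule:
  Job 2: M1 done at 4, M2 done at 8
  Job 1: M1 done at 12, M2 done at 14
  Job 3: M1 done at 16, M2 done at 17
Makespan = 17

17


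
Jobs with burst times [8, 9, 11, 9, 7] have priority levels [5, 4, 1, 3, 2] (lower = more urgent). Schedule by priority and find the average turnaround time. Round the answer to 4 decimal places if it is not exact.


Sort by priority (ascending = highest first):
Order: [(1, 11), (2, 7), (3, 9), (4, 9), (5, 8)]
Completion times:
  Priority 1, burst=11, C=11
  Priority 2, burst=7, C=18
  Priority 3, burst=9, C=27
  Priority 4, burst=9, C=36
  Priority 5, burst=8, C=44
Average turnaround = 136/5 = 27.2

27.2


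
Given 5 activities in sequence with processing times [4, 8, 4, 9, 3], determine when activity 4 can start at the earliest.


Activity 4 starts after activities 1 through 3 complete.
Predecessor durations: [4, 8, 4]
ES = 4 + 8 + 4 = 16

16


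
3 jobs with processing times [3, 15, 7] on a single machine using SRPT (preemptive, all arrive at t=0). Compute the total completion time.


Since all jobs arrive at t=0, SRPT equals SPT ordering.
SPT order: [3, 7, 15]
Completion times:
  Job 1: p=3, C=3
  Job 2: p=7, C=10
  Job 3: p=15, C=25
Total completion time = 3 + 10 + 25 = 38

38


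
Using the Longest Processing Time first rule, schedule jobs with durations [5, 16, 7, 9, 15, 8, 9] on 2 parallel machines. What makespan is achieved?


Sort jobs in decreasing order (LPT): [16, 15, 9, 9, 8, 7, 5]
Assign each job to the least loaded machine:
  Machine 1: jobs [16, 9, 7, 5], load = 37
  Machine 2: jobs [15, 9, 8], load = 32
Makespan = max load = 37

37


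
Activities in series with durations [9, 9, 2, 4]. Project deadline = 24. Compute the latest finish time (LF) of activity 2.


LF(activity 2) = deadline - sum of successor durations
Successors: activities 3 through 4 with durations [2, 4]
Sum of successor durations = 6
LF = 24 - 6 = 18

18


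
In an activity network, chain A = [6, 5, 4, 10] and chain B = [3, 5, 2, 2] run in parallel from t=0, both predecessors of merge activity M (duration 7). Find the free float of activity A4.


ES(A4) = sum of predecessors on chain A = 15
EF(A4) = ES + duration = 15 + 10 = 25
Successor of A4 is M. ES(M) = max(sum(A), sum(B)) = max(25, 12) = 25
Free float = ES(successor) - EF(current) = 25 - 25 = 0

0


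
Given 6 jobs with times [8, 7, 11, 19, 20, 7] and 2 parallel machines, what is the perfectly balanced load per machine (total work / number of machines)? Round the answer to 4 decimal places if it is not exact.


Total processing time = 8 + 7 + 11 + 19 + 20 + 7 = 72
Number of machines = 2
Ideal balanced load = 72 / 2 = 36.0

36.0


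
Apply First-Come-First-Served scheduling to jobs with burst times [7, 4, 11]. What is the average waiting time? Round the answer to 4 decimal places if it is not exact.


FCFS order (as given): [7, 4, 11]
Waiting times:
  Job 1: wait = 0
  Job 2: wait = 7
  Job 3: wait = 11
Sum of waiting times = 18
Average waiting time = 18/3 = 6.0

6.0


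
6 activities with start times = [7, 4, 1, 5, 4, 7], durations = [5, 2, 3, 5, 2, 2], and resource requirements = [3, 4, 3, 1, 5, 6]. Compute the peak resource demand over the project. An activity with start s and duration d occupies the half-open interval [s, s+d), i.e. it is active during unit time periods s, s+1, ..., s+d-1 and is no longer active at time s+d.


Each activity i is active on [start_i, start_i + duration_i).
Compute total resource usage per time slot:
  t=0: active resources = [], total = 0
  t=1: active resources = [3], total = 3
  t=2: active resources = [3], total = 3
  t=3: active resources = [3], total = 3
  t=4: active resources = [4, 5], total = 9
  t=5: active resources = [4, 1, 5], total = 10
  t=6: active resources = [1], total = 1
  t=7: active resources = [3, 1, 6], total = 10
  t=8: active resources = [3, 1, 6], total = 10
  t=9: active resources = [3, 1], total = 4
  t=10: active resources = [3], total = 3
  t=11: active resources = [3], total = 3
Peak resource demand = 10

10


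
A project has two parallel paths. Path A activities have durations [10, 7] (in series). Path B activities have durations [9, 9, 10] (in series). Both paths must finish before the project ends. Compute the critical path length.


Path A total = 10 + 7 = 17
Path B total = 9 + 9 + 10 = 28
Critical path = longest path = max(17, 28) = 28

28


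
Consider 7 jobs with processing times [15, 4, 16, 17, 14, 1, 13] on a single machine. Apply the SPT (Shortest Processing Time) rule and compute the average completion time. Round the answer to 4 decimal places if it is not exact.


Sort jobs by processing time (SPT order): [1, 4, 13, 14, 15, 16, 17]
Compute completion times sequentially:
  Job 1: processing = 1, completes at 1
  Job 2: processing = 4, completes at 5
  Job 3: processing = 13, completes at 18
  Job 4: processing = 14, completes at 32
  Job 5: processing = 15, completes at 47
  Job 6: processing = 16, completes at 63
  Job 7: processing = 17, completes at 80
Sum of completion times = 246
Average completion time = 246/7 = 35.1429

35.1429


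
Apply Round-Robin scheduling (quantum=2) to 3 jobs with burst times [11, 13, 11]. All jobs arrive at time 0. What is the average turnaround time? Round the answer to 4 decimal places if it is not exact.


Time quantum = 2
Execution trace:
  J1 runs 2 units, time = 2
  J2 runs 2 units, time = 4
  J3 runs 2 units, time = 6
  J1 runs 2 units, time = 8
  J2 runs 2 units, time = 10
  J3 runs 2 units, time = 12
  J1 runs 2 units, time = 14
  J2 runs 2 units, time = 16
  J3 runs 2 units, time = 18
  J1 runs 2 units, time = 20
  J2 runs 2 units, time = 22
  J3 runs 2 units, time = 24
  J1 runs 2 units, time = 26
  J2 runs 2 units, time = 28
  J3 runs 2 units, time = 30
  J1 runs 1 units, time = 31
  J2 runs 2 units, time = 33
  J3 runs 1 units, time = 34
  J2 runs 1 units, time = 35
Finish times: [31, 35, 34]
Average turnaround = 100/3 = 33.3333

33.3333


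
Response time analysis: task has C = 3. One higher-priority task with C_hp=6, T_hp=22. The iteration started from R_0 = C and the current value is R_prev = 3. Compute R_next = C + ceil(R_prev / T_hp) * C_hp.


R_next = C + ceil(R_prev / T_hp) * C_hp
ceil(3 / 22) = ceil(0.1364) = 1
Interference = 1 * 6 = 6
R_next = 3 + 6 = 9

9


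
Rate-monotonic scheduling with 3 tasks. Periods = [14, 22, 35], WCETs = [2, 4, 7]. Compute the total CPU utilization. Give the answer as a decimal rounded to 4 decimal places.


Compute individual utilizations (exact fractions):
  Task 1: C/T = 2/14 = 1/7 (approx. 0.1429)
  Task 2: C/T = 4/22 = 2/11 (approx. 0.1818)
  Task 3: C/T = 7/35 = 1/5 (approx. 0.2)
Total utilization U = 1/7 + 2/11 + 1/5 = 202/385
Rounded to 4 decimal places: U = 0.5247
RM (Liu & Layland) bound for 3 tasks = 0.779763; compare with U = 202/385 (approx. 0.524675)
U <= bound, so schedulable by RM sufficient condition.

0.5247


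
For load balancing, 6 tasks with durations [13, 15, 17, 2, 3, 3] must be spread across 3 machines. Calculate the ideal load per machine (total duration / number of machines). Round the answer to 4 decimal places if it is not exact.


Total processing time = 13 + 15 + 17 + 2 + 3 + 3 = 53
Number of machines = 3
Ideal balanced load = 53 / 3 = 17.6667

17.6667


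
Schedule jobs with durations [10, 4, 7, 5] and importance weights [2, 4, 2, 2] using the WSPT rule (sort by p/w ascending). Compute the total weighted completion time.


Compute p/w ratios and sort ascending (WSPT): [(4, 4), (5, 2), (7, 2), (10, 2)]
Compute weighted completion times:
  Job (p=4,w=4): C=4, w*C=4*4=16
  Job (p=5,w=2): C=9, w*C=2*9=18
  Job (p=7,w=2): C=16, w*C=2*16=32
  Job (p=10,w=2): C=26, w*C=2*26=52
Total weighted completion time = 118

118


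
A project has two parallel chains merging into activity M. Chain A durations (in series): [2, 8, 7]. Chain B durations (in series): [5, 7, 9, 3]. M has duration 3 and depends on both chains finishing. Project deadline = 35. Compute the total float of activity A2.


Forward pass: ES(A2) = sum of predecessors on chain A = 2
EF = ES + duration = 2 + 8 = 10
Backward pass: LF(M) = deadline = 35; LS(M) = 35 - 3 = 32
LF(A2) = LS(M) - sum(successors on chain A) = 32 - 7 = 25
LS = LF - duration = 25 - 8 = 17
Total float = LS - ES = 17 - 2 = 15

15


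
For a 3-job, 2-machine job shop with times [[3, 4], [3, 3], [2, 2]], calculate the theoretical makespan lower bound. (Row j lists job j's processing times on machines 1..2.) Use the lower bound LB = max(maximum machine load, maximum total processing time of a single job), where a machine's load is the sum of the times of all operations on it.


Machine loads:
  Machine 1: 3 + 3 + 2 = 8
  Machine 2: 4 + 3 + 2 = 9
Max machine load = 9
Job totals:
  Job 1: 7
  Job 2: 6
  Job 3: 4
Max job total = 7
Lower bound = max(9, 7) = 9

9


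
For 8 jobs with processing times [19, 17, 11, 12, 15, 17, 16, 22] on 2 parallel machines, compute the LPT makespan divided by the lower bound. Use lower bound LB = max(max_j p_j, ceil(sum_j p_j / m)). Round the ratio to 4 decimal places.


LPT order: [22, 19, 17, 17, 16, 15, 12, 11]
Machine loads after assignment: [65, 64]
LPT makespan = 65
Lower bound = max(max_job, ceil(total/2)) = max(22, 65) = 65
Ratio = 65 / 65 = 1.0

1.0


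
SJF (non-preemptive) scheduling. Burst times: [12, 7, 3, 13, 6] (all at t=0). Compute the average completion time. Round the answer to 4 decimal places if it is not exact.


SJF order (ascending): [3, 6, 7, 12, 13]
Completion times:
  Job 1: burst=3, C=3
  Job 2: burst=6, C=9
  Job 3: burst=7, C=16
  Job 4: burst=12, C=28
  Job 5: burst=13, C=41
Average completion = 97/5 = 19.4

19.4


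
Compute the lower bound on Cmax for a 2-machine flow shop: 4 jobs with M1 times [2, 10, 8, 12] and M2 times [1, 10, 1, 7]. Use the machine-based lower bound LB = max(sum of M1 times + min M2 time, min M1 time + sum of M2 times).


LB1 = sum(M1 times) + min(M2 times) = 32 + 1 = 33
LB2 = min(M1 times) + sum(M2 times) = 2 + 19 = 21
Lower bound = max(LB1, LB2) = max(33, 21) = 33

33


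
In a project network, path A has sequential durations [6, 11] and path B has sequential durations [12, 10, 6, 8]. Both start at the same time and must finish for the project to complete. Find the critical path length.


Path A total = 6 + 11 = 17
Path B total = 12 + 10 + 6 + 8 = 36
Critical path = longest path = max(17, 36) = 36

36


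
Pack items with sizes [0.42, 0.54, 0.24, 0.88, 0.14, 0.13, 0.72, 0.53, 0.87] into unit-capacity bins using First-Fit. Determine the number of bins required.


Place items sequentially using First-Fit:
  Item 0.42 -> new Bin 1
  Item 0.54 -> Bin 1 (now 0.96)
  Item 0.24 -> new Bin 2
  Item 0.88 -> new Bin 3
  Item 0.14 -> Bin 2 (now 0.38)
  Item 0.13 -> Bin 2 (now 0.51)
  Item 0.72 -> new Bin 4
  Item 0.53 -> new Bin 5
  Item 0.87 -> new Bin 6
Total bins used = 6

6


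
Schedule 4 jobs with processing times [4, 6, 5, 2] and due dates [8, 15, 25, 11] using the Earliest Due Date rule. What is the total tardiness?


Sort by due date (EDD order): [(4, 8), (2, 11), (6, 15), (5, 25)]
Compute completion times and tardiness:
  Job 1: p=4, d=8, C=4, tardiness=max(0,4-8)=0
  Job 2: p=2, d=11, C=6, tardiness=max(0,6-11)=0
  Job 3: p=6, d=15, C=12, tardiness=max(0,12-15)=0
  Job 4: p=5, d=25, C=17, tardiness=max(0,17-25)=0
Total tardiness = 0

0


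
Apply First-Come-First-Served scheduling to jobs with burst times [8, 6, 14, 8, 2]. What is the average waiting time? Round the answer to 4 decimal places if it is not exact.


FCFS order (as given): [8, 6, 14, 8, 2]
Waiting times:
  Job 1: wait = 0
  Job 2: wait = 8
  Job 3: wait = 14
  Job 4: wait = 28
  Job 5: wait = 36
Sum of waiting times = 86
Average waiting time = 86/5 = 17.2

17.2


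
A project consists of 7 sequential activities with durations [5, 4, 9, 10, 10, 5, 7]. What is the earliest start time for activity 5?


Activity 5 starts after activities 1 through 4 complete.
Predecessor durations: [5, 4, 9, 10]
ES = 5 + 4 + 9 + 10 = 28

28


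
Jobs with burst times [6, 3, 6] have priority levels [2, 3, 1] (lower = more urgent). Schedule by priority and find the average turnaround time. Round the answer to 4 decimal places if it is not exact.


Sort by priority (ascending = highest first):
Order: [(1, 6), (2, 6), (3, 3)]
Completion times:
  Priority 1, burst=6, C=6
  Priority 2, burst=6, C=12
  Priority 3, burst=3, C=15
Average turnaround = 33/3 = 11.0

11.0


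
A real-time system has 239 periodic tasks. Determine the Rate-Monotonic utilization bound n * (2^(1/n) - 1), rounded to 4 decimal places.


Compute 2^(1/239) = 1.0029044070
Subtract 1: 1.0029044070 - 1 = 0.0029044070
Multiply by n: 239 * 0.0029044070 = 0.6941532730
Round to 4 dp: 0.6942

0.6942


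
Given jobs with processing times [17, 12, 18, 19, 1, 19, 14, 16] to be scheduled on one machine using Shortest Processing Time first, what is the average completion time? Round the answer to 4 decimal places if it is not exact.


Sort jobs by processing time (SPT order): [1, 12, 14, 16, 17, 18, 19, 19]
Compute completion times sequentially:
  Job 1: processing = 1, completes at 1
  Job 2: processing = 12, completes at 13
  Job 3: processing = 14, completes at 27
  Job 4: processing = 16, completes at 43
  Job 5: processing = 17, completes at 60
  Job 6: processing = 18, completes at 78
  Job 7: processing = 19, completes at 97
  Job 8: processing = 19, completes at 116
Sum of completion times = 435
Average completion time = 435/8 = 54.375

54.375


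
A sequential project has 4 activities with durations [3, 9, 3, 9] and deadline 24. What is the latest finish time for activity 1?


LF(activity 1) = deadline - sum of successor durations
Successors: activities 2 through 4 with durations [9, 3, 9]
Sum of successor durations = 21
LF = 24 - 21 = 3

3


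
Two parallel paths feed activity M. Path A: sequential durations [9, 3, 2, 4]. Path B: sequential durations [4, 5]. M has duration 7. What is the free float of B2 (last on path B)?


ES(B2) = sum of predecessors on chain B = 4
EF(B2) = ES + duration = 4 + 5 = 9
Successor of B2 is M. ES(M) = max(sum(A), sum(B)) = max(18, 9) = 18
Free float = ES(successor) - EF(current) = 18 - 9 = 9

9


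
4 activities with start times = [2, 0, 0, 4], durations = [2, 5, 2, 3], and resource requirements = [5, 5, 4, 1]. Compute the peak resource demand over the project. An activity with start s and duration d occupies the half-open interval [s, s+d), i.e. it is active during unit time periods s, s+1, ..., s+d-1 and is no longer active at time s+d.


Each activity i is active on [start_i, start_i + duration_i).
Compute total resource usage per time slot:
  t=0: active resources = [5, 4], total = 9
  t=1: active resources = [5, 4], total = 9
  t=2: active resources = [5, 5], total = 10
  t=3: active resources = [5, 5], total = 10
  t=4: active resources = [5, 1], total = 6
  t=5: active resources = [1], total = 1
  t=6: active resources = [1], total = 1
Peak resource demand = 10

10


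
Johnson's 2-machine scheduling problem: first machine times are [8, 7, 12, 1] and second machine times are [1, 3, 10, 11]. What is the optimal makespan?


Apply Johnson's rule:
  Group 1 (a <= b): [(4, 1, 11)]
  Group 2 (a > b): [(3, 12, 10), (2, 7, 3), (1, 8, 1)]
Optimal job order: [4, 3, 2, 1]
Schedule:
  Job 4: M1 done at 1, M2 done at 12
  Job 3: M1 done at 13, M2 done at 23
  Job 2: M1 done at 20, M2 done at 26
  Job 1: M1 done at 28, M2 done at 29
Makespan = 29

29


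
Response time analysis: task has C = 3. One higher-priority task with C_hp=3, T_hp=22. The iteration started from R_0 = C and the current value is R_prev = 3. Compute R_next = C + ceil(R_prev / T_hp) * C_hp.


R_next = C + ceil(R_prev / T_hp) * C_hp
ceil(3 / 22) = ceil(0.1364) = 1
Interference = 1 * 3 = 3
R_next = 3 + 3 = 6

6


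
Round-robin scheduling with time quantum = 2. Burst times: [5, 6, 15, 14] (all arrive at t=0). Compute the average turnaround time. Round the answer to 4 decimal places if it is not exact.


Time quantum = 2
Execution trace:
  J1 runs 2 units, time = 2
  J2 runs 2 units, time = 4
  J3 runs 2 units, time = 6
  J4 runs 2 units, time = 8
  J1 runs 2 units, time = 10
  J2 runs 2 units, time = 12
  J3 runs 2 units, time = 14
  J4 runs 2 units, time = 16
  J1 runs 1 units, time = 17
  J2 runs 2 units, time = 19
  J3 runs 2 units, time = 21
  J4 runs 2 units, time = 23
  J3 runs 2 units, time = 25
  J4 runs 2 units, time = 27
  J3 runs 2 units, time = 29
  J4 runs 2 units, time = 31
  J3 runs 2 units, time = 33
  J4 runs 2 units, time = 35
  J3 runs 2 units, time = 37
  J4 runs 2 units, time = 39
  J3 runs 1 units, time = 40
Finish times: [17, 19, 40, 39]
Average turnaround = 115/4 = 28.75

28.75


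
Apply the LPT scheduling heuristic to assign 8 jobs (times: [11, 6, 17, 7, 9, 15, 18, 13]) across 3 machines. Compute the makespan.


Sort jobs in decreasing order (LPT): [18, 17, 15, 13, 11, 9, 7, 6]
Assign each job to the least loaded machine:
  Machine 1: jobs [18, 9, 7], load = 34
  Machine 2: jobs [17, 11, 6], load = 34
  Machine 3: jobs [15, 13], load = 28
Makespan = max load = 34

34


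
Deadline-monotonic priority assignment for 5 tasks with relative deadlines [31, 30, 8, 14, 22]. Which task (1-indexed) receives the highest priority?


Sort tasks by relative deadline (ascending):
  Task 3: deadline = 8
  Task 4: deadline = 14
  Task 5: deadline = 22
  Task 2: deadline = 30
  Task 1: deadline = 31
Priority order (highest first): [3, 4, 5, 2, 1]
Highest priority task = 3

3


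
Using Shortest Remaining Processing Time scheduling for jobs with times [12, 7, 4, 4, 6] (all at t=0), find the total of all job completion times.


Since all jobs arrive at t=0, SRPT equals SPT ordering.
SPT order: [4, 4, 6, 7, 12]
Completion times:
  Job 1: p=4, C=4
  Job 2: p=4, C=8
  Job 3: p=6, C=14
  Job 4: p=7, C=21
  Job 5: p=12, C=33
Total completion time = 4 + 8 + 14 + 21 + 33 = 80

80
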